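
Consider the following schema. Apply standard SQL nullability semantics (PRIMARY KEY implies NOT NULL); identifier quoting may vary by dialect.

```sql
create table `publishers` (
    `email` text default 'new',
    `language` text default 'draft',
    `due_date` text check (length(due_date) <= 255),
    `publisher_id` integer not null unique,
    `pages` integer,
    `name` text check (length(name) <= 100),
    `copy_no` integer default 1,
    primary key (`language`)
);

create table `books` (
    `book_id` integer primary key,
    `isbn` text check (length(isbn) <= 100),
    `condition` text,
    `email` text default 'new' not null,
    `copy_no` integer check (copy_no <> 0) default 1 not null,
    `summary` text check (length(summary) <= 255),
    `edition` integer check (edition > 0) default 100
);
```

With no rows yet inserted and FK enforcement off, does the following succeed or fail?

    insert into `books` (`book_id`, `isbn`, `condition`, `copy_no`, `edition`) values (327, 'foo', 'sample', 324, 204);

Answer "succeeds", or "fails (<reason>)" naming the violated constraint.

NOT NULL columns: book_id is supplied; copy_no is supplied; email defaults to 'new'.
CHECK constraints: 'foo' satisfies (length(isbn) <= 100); 324 satisfies (copy_no <> 0); 204 satisfies (edition > 0).
No constraint is violated.

succeeds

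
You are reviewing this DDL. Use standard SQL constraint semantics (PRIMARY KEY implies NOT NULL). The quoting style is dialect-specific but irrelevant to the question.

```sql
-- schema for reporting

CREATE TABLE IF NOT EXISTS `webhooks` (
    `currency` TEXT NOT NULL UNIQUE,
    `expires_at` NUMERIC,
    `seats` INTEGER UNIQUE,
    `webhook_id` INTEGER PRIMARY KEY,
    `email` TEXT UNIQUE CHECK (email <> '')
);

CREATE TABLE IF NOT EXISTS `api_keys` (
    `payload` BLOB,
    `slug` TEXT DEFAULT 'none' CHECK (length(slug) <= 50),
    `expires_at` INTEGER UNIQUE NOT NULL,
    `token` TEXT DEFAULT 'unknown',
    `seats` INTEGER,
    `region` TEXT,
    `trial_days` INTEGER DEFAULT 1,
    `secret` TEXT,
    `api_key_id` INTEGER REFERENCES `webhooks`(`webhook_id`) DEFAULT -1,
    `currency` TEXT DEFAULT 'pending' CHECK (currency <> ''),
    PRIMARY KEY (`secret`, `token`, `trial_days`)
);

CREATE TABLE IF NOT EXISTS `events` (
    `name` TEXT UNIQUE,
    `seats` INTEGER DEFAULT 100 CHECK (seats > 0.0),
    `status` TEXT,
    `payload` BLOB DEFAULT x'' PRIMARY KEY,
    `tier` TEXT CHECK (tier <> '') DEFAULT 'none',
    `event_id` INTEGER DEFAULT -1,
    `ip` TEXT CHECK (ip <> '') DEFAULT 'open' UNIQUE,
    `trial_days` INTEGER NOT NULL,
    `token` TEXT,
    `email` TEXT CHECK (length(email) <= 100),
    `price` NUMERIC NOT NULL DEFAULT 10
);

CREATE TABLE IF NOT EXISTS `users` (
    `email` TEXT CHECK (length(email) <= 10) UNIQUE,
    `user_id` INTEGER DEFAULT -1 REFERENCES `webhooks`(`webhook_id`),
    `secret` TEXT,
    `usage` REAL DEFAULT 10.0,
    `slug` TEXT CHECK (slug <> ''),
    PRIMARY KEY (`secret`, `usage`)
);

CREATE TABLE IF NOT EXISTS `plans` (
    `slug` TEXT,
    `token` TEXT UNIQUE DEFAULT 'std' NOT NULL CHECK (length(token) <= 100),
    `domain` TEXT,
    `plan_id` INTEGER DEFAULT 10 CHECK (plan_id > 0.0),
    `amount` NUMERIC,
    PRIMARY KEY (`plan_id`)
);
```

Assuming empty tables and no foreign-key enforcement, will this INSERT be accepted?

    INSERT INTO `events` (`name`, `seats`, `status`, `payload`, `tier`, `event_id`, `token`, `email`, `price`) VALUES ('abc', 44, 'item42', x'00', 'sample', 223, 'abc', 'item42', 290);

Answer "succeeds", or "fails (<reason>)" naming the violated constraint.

trial_days is omitted from the column list and has no DEFAULT, so it would receive NULL.
But trial_days is declared NOT NULL.

fails (NOT NULL on trial_days)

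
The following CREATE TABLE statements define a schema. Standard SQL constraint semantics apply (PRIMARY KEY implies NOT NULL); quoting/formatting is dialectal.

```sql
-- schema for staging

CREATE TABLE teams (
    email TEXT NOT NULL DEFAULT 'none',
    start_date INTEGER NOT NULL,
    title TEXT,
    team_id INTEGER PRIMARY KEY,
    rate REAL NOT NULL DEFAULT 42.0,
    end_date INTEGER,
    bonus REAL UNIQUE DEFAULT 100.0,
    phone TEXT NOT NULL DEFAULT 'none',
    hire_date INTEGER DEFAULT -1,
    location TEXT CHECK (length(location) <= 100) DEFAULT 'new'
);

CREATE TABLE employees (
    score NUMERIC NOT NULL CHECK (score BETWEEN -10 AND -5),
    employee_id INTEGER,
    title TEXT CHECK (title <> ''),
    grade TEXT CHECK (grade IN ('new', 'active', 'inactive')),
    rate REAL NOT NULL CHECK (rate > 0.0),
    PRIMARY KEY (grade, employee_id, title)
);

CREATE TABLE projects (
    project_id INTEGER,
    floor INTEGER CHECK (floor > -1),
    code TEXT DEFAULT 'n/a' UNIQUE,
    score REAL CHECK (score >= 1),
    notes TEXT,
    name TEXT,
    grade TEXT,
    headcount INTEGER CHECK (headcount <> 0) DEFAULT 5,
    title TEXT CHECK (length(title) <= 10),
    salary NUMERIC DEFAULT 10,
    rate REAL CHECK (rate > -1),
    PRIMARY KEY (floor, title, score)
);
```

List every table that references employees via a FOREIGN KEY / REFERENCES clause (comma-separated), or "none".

No REFERENCES clause anywhere in the schema names employees.

none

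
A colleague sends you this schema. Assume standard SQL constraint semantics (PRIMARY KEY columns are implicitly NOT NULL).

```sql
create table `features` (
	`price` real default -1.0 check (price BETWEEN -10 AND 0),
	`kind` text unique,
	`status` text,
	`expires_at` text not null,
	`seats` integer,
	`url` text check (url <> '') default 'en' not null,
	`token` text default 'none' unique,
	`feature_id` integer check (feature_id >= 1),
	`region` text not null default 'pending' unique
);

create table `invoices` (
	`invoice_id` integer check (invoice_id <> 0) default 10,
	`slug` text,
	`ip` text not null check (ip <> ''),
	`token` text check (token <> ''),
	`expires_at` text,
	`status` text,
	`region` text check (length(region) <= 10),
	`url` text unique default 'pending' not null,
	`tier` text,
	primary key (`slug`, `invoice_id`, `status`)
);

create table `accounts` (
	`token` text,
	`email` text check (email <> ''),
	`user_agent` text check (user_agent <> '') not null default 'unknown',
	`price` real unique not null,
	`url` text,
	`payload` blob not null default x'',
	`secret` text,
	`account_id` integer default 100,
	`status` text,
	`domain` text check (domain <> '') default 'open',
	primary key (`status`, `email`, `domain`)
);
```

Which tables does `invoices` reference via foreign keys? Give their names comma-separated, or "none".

none

No column in invoices has a REFERENCES clause.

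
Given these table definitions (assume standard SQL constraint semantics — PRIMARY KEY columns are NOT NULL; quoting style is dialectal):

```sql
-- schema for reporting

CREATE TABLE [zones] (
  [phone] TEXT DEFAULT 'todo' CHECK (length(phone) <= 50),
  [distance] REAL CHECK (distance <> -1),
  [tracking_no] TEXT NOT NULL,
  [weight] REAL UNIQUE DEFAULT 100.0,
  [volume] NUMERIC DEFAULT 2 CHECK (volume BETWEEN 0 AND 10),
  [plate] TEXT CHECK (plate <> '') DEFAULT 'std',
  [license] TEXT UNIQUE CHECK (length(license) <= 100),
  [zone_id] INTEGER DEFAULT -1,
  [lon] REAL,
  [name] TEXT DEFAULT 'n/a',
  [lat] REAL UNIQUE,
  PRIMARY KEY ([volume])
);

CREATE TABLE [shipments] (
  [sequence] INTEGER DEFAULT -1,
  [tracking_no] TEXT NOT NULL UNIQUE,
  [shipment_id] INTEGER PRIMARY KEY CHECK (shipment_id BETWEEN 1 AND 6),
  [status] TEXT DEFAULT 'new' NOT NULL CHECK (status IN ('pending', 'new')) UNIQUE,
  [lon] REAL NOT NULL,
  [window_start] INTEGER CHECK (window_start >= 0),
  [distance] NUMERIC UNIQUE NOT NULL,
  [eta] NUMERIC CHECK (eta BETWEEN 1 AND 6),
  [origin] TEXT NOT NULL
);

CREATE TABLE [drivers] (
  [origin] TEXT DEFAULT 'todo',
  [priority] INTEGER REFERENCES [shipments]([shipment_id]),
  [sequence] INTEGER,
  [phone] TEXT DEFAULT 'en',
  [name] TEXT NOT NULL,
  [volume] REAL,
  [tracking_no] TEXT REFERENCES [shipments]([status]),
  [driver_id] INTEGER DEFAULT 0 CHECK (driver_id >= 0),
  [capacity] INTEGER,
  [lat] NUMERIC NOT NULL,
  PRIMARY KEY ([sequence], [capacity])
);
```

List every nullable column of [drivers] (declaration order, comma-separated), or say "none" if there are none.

- origin: DEFAULT only fills an omitted column; an explicit NULL is still allowed → nullable.
- priority: a foreign key column may be NULL unless separately constrained → nullable.
- sequence: part of the PRIMARY KEY, which implies NOT NULL → not nullable.
- phone: DEFAULT only fills an omitted column; an explicit NULL is still allowed → nullable.
- name: declared NOT NULL → not nullable.
- volume: no NOT NULL constraint applies → nullable.
- tracking_no: a foreign key column may be NULL unless separately constrained → nullable.
- driver_id: CHECK does not forbid NULL (a CHECK constraint passes when its expression is NULL) → nullable.
- capacity: part of the PRIMARY KEY, which implies NOT NULL → not nullable.
- lat: declared NOT NULL → not nullable.

origin, priority, phone, volume, tracking_no, driver_id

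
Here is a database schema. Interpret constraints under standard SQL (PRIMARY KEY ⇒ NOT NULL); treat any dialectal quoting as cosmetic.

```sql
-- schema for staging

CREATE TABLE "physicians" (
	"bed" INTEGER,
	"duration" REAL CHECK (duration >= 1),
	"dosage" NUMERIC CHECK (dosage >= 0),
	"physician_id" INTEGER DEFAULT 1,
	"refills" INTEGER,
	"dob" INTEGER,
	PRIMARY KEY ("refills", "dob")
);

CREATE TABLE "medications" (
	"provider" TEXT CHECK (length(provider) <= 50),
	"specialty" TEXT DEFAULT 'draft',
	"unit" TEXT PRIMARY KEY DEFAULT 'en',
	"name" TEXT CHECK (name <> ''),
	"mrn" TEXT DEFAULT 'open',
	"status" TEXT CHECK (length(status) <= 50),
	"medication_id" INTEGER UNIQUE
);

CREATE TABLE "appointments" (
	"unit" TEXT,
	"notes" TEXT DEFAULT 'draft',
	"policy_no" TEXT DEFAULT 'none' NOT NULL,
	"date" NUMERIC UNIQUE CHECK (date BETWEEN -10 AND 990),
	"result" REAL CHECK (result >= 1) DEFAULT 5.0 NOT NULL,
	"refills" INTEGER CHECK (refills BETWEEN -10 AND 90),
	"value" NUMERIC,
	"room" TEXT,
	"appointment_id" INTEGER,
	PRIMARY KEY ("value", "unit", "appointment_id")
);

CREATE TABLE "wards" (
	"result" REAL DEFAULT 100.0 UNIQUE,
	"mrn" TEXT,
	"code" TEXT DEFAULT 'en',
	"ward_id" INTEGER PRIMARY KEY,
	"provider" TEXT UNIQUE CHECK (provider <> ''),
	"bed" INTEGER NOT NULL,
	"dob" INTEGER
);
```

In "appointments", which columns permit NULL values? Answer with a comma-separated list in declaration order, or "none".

- unit: part of the PRIMARY KEY, which implies NOT NULL → not nullable.
- notes: DEFAULT only fills an omitted column; an explicit NULL is still allowed → nullable.
- policy_no: declared NOT NULL → not nullable.
- date: CHECK does not forbid NULL (a CHECK constraint passes when its expression is NULL) → nullable.
- result: declared NOT NULL → not nullable.
- refills: CHECK does not forbid NULL (a CHECK constraint passes when its expression is NULL) → nullable.
- value: part of the PRIMARY KEY, which implies NOT NULL → not nullable.
- room: no NOT NULL constraint applies → nullable.
- appointment_id: part of the PRIMARY KEY, which implies NOT NULL → not nullable.

notes, date, refills, room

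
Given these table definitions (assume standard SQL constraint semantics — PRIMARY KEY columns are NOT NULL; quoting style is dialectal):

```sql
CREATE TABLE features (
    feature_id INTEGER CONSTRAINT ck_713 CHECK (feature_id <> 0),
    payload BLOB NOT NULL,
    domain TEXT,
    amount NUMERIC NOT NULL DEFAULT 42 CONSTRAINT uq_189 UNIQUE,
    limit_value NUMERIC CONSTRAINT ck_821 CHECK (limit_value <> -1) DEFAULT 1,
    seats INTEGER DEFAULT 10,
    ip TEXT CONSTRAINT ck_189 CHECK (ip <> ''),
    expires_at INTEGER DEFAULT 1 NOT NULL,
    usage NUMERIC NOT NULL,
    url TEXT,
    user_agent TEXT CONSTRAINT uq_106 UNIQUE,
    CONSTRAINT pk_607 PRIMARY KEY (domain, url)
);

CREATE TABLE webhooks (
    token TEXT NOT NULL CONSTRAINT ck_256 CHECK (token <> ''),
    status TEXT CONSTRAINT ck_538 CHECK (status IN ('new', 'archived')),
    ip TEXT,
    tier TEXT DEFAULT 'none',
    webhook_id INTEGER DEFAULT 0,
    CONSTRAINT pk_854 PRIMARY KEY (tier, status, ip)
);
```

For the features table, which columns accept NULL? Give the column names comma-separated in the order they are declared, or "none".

feature_id, limit_value, seats, ip, user_agent

- feature_id: CHECK does not forbid NULL (a CHECK constraint passes when its expression is NULL) → nullable.
- payload: declared NOT NULL → not nullable.
- domain: part of the PRIMARY KEY, which implies NOT NULL → not nullable.
- amount: declared NOT NULL → not nullable.
- limit_value: CHECK does not forbid NULL (a CHECK constraint passes when its expression is NULL) → nullable.
- seats: DEFAULT only fills an omitted column; an explicit NULL is still allowed → nullable.
- ip: CHECK does not forbid NULL (a CHECK constraint passes when its expression is NULL) → nullable.
- expires_at: declared NOT NULL → not nullable.
- usage: declared NOT NULL → not nullable.
- url: part of the PRIMARY KEY, which implies NOT NULL → not nullable.
- user_agent: UNIQUE does not imply NOT NULL → nullable.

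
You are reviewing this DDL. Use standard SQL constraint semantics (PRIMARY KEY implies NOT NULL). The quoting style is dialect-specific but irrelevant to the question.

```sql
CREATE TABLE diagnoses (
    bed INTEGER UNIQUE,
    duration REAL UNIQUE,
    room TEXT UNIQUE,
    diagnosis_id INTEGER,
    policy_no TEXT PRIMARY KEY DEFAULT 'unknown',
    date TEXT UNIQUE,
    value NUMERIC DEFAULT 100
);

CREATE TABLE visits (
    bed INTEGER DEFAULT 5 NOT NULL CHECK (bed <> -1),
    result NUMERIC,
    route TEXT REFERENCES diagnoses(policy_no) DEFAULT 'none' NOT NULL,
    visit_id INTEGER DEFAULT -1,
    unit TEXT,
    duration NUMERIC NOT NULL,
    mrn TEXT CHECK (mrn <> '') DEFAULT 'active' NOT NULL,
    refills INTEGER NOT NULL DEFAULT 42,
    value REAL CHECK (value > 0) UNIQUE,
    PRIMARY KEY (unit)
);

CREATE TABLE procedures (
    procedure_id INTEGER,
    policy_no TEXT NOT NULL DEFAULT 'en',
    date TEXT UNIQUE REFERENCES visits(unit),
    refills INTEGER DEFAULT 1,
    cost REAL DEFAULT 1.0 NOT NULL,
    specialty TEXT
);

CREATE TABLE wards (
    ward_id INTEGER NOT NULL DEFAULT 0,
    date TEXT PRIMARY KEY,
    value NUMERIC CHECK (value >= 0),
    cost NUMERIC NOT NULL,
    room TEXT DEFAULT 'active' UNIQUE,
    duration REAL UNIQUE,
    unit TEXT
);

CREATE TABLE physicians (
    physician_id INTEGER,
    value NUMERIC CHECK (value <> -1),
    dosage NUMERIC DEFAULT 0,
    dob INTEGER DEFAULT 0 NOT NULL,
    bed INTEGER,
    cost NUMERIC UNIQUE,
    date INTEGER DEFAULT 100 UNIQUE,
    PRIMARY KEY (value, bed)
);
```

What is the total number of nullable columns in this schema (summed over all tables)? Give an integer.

diagnoses: 6 nullable (bed, duration, room, diagnosis_id, date, value — PK (policy_no) and explicit NOT NULL columns excluded).
visits: 3 nullable (result, visit_id, value — PK (unit) and explicit NOT NULL columns excluded).
procedures: 4 nullable (procedure_id, date, refills, specialty — PK none and explicit NOT NULL columns excluded).
wards: 4 nullable (value, room, duration, unit — PK (date) and explicit NOT NULL columns excluded).
physicians: 4 nullable (physician_id, dosage, cost, date — PK (value, bed) and explicit NOT NULL columns excluded).
Total: 6 + 3 + 4 + 4 + 4 = 21.

21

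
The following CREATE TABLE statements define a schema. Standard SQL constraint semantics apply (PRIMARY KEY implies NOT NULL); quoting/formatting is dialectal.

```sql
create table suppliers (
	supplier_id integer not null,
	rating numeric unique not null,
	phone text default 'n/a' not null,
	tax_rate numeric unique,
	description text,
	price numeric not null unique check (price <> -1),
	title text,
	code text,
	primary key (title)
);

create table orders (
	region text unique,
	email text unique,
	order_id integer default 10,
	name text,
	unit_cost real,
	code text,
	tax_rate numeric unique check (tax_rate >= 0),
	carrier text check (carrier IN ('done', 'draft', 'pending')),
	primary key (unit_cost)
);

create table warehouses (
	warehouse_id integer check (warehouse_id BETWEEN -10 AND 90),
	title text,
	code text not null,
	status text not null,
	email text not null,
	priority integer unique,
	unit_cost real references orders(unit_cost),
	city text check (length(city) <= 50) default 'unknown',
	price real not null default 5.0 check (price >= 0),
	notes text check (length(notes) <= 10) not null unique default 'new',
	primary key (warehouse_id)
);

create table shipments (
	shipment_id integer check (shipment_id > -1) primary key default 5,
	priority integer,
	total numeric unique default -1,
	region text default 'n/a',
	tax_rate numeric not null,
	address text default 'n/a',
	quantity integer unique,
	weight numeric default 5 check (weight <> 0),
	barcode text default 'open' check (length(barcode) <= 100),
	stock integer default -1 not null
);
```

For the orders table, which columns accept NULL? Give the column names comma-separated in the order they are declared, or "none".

region, email, order_id, name, code, tax_rate, carrier

- region: UNIQUE does not imply NOT NULL → nullable.
- email: UNIQUE does not imply NOT NULL → nullable.
- order_id: DEFAULT only fills an omitted column; an explicit NULL is still allowed → nullable.
- name: no NOT NULL constraint applies → nullable.
- unit_cost: part of the PRIMARY KEY, which implies NOT NULL → not nullable.
- code: no NOT NULL constraint applies → nullable.
- tax_rate: CHECK does not forbid NULL (a CHECK constraint passes when its expression is NULL) → nullable.
- carrier: CHECK does not forbid NULL (a CHECK constraint passes when its expression is NULL) → nullable.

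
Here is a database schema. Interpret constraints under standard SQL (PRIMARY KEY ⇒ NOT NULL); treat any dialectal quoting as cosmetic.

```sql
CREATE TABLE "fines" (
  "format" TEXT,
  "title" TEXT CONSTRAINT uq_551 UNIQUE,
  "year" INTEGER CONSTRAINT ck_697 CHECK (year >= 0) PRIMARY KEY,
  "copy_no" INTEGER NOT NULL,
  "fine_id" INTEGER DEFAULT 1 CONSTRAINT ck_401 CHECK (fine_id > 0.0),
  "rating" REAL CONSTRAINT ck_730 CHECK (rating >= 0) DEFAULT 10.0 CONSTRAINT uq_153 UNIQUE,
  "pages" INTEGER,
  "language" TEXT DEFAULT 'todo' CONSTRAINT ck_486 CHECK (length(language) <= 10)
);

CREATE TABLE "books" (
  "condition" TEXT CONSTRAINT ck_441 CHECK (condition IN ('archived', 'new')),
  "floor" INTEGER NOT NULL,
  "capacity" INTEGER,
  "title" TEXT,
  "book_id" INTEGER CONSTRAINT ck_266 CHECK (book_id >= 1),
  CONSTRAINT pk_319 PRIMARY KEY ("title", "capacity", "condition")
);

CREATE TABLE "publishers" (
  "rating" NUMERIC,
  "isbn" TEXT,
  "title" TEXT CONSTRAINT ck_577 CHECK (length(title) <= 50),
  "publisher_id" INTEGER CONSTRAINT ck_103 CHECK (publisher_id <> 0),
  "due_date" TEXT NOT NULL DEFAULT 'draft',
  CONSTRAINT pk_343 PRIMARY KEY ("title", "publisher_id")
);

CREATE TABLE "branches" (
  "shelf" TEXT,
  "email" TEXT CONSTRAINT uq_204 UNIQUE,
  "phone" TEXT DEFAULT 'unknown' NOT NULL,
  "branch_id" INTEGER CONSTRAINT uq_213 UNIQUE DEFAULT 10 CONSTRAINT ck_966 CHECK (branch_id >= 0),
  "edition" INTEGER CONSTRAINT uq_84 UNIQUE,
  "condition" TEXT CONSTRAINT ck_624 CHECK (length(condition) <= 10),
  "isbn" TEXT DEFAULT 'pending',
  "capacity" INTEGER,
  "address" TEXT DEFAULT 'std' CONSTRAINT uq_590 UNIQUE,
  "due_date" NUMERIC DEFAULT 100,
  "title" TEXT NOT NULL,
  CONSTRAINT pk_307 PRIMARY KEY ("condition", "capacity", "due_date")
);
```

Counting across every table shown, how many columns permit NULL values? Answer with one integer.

15

fines: 6 nullable (format, title, fine_id, rating, pages, language — PK (year) and explicit NOT NULL columns excluded).
books: 1 nullable (book_id — PK (title, capacity, condition) and explicit NOT NULL columns excluded).
publishers: 2 nullable (rating, isbn — PK (title, publisher_id) and explicit NOT NULL columns excluded).
branches: 6 nullable (shelf, email, branch_id, edition, isbn, address — PK (condition, capacity, due_date) and explicit NOT NULL columns excluded).
Total: 6 + 1 + 2 + 6 = 15.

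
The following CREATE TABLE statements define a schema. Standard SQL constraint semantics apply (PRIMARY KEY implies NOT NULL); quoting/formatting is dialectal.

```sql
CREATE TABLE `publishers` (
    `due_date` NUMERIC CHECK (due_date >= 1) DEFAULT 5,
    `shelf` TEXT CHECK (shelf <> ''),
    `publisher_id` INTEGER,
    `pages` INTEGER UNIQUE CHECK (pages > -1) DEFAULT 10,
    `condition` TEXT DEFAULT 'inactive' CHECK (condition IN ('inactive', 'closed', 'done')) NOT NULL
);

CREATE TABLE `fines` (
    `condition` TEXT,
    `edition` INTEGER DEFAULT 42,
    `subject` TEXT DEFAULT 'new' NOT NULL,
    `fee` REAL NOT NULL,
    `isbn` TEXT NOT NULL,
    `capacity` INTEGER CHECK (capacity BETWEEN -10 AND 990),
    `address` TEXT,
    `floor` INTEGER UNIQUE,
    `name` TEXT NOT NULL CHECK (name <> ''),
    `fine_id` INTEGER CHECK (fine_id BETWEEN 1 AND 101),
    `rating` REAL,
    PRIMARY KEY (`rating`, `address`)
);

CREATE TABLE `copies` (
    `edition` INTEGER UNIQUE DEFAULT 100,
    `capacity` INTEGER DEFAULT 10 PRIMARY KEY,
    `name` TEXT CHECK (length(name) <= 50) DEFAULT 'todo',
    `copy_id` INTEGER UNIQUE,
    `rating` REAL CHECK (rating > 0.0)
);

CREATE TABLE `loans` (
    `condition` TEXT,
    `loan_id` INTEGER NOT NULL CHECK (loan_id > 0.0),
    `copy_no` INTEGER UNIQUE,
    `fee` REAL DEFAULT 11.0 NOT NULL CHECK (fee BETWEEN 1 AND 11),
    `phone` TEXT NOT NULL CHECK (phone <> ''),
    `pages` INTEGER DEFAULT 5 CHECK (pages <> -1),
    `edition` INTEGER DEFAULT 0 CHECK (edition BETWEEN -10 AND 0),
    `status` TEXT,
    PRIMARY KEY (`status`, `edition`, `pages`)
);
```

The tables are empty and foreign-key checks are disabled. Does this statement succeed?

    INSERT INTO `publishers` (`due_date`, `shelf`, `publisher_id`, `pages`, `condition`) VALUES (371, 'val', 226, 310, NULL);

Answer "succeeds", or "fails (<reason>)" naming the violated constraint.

condition is explicitly set to NULL, but condition is declared NOT NULL.

fails (NOT NULL on condition)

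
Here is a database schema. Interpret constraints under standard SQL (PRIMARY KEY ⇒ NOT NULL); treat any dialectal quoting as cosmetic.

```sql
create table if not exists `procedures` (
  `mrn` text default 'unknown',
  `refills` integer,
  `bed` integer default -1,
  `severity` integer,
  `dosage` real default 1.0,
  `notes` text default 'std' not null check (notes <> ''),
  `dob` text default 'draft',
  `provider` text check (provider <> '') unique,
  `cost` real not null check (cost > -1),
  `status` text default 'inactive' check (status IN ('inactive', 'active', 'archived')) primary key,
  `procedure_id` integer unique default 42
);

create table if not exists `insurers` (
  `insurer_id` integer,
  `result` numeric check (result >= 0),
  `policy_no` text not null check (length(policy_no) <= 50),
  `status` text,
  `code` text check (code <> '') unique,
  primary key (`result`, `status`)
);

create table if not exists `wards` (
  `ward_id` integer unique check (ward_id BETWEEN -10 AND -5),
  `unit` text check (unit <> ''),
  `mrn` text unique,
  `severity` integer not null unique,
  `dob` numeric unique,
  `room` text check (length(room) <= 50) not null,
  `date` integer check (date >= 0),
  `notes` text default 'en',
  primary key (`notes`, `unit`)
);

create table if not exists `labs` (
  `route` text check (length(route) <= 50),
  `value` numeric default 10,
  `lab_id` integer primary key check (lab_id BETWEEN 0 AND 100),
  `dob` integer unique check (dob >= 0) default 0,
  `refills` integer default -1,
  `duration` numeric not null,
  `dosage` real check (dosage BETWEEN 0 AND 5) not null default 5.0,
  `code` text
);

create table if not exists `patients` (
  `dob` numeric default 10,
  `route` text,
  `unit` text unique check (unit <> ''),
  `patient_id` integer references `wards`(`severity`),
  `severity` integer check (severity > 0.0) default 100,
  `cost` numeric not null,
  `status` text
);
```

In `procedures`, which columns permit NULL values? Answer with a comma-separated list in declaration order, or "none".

mrn, refills, bed, severity, dosage, dob, provider, procedure_id

- mrn: DEFAULT only fills an omitted column; an explicit NULL is still allowed → nullable.
- refills: no NOT NULL constraint applies → nullable.
- bed: DEFAULT only fills an omitted column; an explicit NULL is still allowed → nullable.
- severity: no NOT NULL constraint applies → nullable.
- dosage: DEFAULT only fills an omitted column; an explicit NULL is still allowed → nullable.
- notes: declared NOT NULL → not nullable.
- dob: DEFAULT only fills an omitted column; an explicit NULL is still allowed → nullable.
- provider: CHECK does not forbid NULL (a CHECK constraint passes when its expression is NULL) → nullable.
- cost: declared NOT NULL → not nullable.
- status: part of the PRIMARY KEY, which implies NOT NULL → not nullable.
- procedure_id: UNIQUE does not imply NOT NULL → nullable.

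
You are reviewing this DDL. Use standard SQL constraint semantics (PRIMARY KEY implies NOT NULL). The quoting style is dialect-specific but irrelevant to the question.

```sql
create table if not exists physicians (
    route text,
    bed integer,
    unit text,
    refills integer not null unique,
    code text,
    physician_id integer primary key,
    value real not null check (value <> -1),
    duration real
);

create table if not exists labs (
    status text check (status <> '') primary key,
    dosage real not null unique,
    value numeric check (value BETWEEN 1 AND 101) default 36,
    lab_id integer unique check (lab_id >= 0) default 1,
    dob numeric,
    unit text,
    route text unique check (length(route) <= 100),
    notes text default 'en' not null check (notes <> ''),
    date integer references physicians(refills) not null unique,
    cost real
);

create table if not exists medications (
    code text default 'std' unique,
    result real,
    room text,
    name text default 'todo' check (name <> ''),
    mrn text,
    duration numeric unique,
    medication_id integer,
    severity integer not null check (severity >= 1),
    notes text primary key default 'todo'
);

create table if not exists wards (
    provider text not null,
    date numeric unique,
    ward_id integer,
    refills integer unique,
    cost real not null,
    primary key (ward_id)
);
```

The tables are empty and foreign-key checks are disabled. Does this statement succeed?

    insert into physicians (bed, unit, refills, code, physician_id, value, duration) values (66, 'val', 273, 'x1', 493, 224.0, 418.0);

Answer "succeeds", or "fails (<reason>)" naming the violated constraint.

succeeds

NOT NULL columns: physician_id is supplied; refills is supplied; value is supplied.
CHECK constraints: 224.0 satisfies (value <> -1).
No constraint is violated.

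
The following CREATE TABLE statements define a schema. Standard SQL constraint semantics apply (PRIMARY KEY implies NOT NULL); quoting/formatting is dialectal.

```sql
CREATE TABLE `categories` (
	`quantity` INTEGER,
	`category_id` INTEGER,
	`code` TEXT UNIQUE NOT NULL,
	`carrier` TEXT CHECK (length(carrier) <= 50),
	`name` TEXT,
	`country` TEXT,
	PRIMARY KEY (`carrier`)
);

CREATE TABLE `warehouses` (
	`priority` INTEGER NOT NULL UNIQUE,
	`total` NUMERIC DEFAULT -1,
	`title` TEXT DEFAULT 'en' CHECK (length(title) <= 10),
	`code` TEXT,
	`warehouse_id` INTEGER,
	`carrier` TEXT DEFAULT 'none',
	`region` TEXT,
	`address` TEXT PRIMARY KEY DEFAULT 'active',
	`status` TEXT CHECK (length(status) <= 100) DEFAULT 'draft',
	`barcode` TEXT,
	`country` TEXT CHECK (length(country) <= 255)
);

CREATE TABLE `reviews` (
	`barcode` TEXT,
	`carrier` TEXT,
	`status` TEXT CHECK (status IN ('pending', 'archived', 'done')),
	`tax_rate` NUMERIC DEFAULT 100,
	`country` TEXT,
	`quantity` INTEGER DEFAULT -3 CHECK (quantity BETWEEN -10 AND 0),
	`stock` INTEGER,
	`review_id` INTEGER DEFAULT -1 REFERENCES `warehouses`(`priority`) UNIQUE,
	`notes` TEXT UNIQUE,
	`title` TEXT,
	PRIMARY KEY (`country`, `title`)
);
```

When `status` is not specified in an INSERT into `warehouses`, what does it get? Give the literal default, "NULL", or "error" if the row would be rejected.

status has an explicit DEFAULT 'draft'.
When the column is omitted from an INSERT, that default is used.

'draft'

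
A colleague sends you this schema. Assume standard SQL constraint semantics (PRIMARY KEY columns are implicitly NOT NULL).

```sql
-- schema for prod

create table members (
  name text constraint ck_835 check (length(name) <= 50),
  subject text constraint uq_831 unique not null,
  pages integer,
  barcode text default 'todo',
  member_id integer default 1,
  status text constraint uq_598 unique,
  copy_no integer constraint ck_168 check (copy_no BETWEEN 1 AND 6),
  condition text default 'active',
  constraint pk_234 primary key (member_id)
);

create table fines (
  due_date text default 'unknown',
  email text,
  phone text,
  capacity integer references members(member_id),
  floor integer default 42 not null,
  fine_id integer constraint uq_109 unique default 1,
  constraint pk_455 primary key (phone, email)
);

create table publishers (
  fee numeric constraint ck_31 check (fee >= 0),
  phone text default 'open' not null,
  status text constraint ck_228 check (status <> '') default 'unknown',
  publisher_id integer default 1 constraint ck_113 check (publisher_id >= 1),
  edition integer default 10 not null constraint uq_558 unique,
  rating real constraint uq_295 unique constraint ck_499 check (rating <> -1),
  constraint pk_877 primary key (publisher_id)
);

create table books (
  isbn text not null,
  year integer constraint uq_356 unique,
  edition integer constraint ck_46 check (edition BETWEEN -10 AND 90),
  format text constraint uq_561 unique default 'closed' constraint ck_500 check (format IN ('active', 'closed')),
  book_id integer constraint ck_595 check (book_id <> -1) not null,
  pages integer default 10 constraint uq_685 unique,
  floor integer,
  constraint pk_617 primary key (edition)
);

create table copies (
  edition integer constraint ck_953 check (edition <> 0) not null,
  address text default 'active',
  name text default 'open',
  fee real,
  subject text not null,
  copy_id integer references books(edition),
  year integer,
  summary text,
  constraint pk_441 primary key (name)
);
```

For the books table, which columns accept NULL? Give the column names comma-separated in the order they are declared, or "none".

year, format, pages, floor

- isbn: declared NOT NULL → not nullable.
- year: UNIQUE does not imply NOT NULL → nullable.
- edition: part of the PRIMARY KEY, which implies NOT NULL → not nullable.
- format: CHECK does not forbid NULL (a CHECK constraint passes when its expression is NULL) → nullable.
- book_id: declared NOT NULL → not nullable.
- pages: UNIQUE does not imply NOT NULL → nullable.
- floor: no NOT NULL constraint applies → nullable.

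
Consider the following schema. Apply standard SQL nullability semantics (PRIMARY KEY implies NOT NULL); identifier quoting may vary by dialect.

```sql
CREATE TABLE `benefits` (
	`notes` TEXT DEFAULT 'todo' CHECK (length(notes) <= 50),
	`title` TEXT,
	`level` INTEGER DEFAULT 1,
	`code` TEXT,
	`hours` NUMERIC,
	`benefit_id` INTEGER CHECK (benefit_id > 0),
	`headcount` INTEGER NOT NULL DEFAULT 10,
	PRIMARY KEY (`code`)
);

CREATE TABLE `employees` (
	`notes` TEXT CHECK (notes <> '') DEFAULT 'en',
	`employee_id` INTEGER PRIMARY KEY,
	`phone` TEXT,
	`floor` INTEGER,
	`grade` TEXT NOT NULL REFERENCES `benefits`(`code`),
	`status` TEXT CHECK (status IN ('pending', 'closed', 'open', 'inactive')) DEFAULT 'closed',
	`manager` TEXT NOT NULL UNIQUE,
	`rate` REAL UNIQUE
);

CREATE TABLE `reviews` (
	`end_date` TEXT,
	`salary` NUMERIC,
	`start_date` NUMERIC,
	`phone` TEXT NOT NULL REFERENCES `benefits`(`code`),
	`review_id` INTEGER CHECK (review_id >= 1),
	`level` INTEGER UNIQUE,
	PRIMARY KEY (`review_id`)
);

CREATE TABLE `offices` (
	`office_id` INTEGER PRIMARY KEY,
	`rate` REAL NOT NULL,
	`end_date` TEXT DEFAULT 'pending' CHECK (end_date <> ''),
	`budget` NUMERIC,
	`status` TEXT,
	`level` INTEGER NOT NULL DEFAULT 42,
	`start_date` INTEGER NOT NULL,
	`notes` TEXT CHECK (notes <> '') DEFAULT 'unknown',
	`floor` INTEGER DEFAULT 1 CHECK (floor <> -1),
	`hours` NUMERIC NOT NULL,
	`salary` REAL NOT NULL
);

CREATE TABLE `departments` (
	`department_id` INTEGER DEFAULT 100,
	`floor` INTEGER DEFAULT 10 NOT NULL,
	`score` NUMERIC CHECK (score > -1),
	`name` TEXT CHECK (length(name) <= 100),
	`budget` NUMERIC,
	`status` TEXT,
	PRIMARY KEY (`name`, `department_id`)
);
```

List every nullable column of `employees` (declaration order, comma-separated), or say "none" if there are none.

notes, phone, floor, status, rate

- notes: CHECK does not forbid NULL (a CHECK constraint passes when its expression is NULL) → nullable.
- employee_id: part of the PRIMARY KEY, which implies NOT NULL → not nullable.
- phone: no NOT NULL constraint applies → nullable.
- floor: no NOT NULL constraint applies → nullable.
- grade: declared NOT NULL → not nullable.
- status: CHECK does not forbid NULL (a CHECK constraint passes when its expression is NULL) → nullable.
- manager: declared NOT NULL → not nullable.
- rate: UNIQUE does not imply NOT NULL → nullable.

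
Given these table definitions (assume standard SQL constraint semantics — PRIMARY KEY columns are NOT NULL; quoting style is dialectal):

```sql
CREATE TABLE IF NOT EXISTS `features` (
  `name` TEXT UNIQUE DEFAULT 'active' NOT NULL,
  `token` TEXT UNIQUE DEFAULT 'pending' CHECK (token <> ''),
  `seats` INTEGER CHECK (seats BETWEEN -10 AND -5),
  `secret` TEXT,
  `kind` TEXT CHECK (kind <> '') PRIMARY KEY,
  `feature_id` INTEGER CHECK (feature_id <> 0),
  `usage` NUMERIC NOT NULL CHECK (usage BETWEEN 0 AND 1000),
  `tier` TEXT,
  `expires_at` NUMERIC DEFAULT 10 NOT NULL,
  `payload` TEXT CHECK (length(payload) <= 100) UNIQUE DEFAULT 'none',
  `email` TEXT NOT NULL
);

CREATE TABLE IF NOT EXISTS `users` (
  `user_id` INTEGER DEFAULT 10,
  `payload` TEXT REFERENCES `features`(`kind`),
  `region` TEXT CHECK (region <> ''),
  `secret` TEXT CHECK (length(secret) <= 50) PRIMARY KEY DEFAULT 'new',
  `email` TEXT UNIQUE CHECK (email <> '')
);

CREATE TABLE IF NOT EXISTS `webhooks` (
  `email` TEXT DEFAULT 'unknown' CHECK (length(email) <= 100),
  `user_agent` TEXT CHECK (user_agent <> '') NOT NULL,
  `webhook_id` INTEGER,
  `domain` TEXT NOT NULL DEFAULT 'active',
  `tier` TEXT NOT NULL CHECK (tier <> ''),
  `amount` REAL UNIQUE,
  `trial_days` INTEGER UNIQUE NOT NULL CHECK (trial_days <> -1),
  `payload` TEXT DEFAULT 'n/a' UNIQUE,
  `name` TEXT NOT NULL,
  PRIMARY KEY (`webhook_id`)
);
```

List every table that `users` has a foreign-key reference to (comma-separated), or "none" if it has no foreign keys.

- payload REFERENCES features(kind).

features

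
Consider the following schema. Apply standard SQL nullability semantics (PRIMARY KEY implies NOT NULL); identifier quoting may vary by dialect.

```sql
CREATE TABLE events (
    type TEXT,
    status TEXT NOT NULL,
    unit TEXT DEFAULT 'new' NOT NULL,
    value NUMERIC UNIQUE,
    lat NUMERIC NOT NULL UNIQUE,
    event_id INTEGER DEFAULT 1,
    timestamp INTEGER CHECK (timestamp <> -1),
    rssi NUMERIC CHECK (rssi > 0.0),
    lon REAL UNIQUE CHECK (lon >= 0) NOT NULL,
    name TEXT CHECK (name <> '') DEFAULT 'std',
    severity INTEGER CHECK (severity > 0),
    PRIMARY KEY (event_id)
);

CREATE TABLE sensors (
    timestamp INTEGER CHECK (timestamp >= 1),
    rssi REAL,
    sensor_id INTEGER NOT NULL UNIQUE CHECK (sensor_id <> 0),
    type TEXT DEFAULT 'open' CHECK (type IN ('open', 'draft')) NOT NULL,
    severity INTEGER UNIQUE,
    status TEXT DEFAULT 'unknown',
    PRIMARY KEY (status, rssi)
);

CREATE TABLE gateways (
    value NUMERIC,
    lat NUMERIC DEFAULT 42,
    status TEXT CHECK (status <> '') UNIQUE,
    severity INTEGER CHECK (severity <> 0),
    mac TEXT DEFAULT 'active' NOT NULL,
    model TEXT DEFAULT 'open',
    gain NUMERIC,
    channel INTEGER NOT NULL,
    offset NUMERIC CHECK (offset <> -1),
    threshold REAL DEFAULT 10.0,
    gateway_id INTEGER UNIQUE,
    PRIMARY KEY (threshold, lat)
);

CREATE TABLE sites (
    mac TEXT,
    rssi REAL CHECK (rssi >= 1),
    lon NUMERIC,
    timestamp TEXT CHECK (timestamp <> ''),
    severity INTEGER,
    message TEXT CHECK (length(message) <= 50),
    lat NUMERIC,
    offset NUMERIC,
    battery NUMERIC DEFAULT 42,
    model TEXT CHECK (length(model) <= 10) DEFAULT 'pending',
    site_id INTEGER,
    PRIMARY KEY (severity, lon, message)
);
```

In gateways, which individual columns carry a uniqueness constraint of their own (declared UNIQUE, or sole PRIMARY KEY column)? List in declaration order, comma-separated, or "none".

status, gateway_id

- value: no UNIQUE or single-column PK constraint.
- lat: part of a composite PRIMARY KEY — only the tuple is unique, not this column on its own.
- status: declared UNIQUE → unique.
- severity: no UNIQUE or single-column PK constraint.
- mac: no UNIQUE or single-column PK constraint.
- model: no UNIQUE or single-column PK constraint.
- gain: no UNIQUE or single-column PK constraint.
- channel: no UNIQUE or single-column PK constraint.
- offset: no UNIQUE or single-column PK constraint.
- threshold: part of a composite PRIMARY KEY — only the tuple is unique, not this column on its own.
- gateway_id: declared UNIQUE → unique.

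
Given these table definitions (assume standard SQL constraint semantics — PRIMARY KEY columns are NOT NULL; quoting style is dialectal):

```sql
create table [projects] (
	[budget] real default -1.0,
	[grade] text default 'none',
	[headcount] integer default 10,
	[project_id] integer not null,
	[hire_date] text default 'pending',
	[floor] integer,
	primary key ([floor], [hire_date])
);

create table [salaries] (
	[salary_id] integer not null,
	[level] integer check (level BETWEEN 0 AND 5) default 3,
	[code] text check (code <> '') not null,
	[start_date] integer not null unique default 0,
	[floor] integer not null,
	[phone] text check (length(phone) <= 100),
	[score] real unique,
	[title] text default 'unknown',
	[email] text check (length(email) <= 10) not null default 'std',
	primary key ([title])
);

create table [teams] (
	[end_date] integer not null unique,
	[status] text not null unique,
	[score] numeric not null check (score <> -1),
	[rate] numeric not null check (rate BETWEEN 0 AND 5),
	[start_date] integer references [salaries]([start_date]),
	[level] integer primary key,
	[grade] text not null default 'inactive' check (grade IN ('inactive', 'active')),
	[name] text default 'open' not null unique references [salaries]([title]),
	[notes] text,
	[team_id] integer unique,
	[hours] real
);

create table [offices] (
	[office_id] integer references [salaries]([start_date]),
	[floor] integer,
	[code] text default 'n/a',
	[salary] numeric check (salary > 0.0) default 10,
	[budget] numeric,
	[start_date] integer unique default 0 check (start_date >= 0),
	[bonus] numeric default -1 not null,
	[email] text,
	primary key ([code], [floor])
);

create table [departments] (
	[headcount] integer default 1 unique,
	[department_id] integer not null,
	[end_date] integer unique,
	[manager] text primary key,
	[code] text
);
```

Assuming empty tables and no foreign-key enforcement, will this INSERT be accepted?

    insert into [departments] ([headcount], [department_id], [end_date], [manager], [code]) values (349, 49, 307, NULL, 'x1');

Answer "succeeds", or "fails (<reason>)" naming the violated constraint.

fails (NOT NULL on manager)

manager is explicitly set to NULL, but manager is part of the PRIMARY KEY (implied NOT NULL).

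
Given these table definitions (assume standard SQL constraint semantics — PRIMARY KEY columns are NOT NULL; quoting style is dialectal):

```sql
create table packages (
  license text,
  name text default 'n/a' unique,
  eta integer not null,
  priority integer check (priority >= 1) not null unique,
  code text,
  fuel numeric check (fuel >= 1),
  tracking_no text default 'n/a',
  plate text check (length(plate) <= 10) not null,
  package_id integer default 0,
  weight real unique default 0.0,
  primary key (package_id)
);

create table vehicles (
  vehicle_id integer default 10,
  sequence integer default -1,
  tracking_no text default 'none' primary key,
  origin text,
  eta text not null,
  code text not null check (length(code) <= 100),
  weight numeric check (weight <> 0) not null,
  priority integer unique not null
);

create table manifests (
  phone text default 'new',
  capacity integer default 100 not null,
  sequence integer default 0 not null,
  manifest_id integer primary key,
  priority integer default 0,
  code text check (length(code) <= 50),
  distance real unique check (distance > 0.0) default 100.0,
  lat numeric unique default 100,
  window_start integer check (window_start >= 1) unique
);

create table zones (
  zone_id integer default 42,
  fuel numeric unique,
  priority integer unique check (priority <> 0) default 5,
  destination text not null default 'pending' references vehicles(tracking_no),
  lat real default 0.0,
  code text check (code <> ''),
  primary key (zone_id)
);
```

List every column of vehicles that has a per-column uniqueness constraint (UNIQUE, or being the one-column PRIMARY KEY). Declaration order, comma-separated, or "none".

- vehicle_id: no UNIQUE or single-column PK constraint.
- sequence: no UNIQUE or single-column PK constraint.
- tracking_no: single-column PRIMARY KEY → unique.
- origin: no UNIQUE or single-column PK constraint.
- eta: no UNIQUE or single-column PK constraint.
- code: no UNIQUE or single-column PK constraint.
- weight: no UNIQUE or single-column PK constraint.
- priority: declared UNIQUE → unique.

tracking_no, priority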